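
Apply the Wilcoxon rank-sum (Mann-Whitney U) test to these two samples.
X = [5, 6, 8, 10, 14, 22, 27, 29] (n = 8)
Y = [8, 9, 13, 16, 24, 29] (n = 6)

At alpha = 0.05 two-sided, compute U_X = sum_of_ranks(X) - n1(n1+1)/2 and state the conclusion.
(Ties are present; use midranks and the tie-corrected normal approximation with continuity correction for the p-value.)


Step 1: Combine and sort all 14 observations; assign midranks.
sorted (value, group): (5,X), (6,X), (8,X), (8,Y), (9,Y), (10,X), (13,Y), (14,X), (16,Y), (22,X), (24,Y), (27,X), (29,X), (29,Y)
ranks: 5->1, 6->2, 8->3.5, 8->3.5, 9->5, 10->6, 13->7, 14->8, 16->9, 22->10, 24->11, 27->12, 29->13.5, 29->13.5
Step 2: Rank sum for X: R1 = 1 + 2 + 3.5 + 6 + 8 + 10 + 12 + 13.5 = 56.
Step 3: U_X = R1 - n1(n1+1)/2 = 56 - 8*9/2 = 56 - 36 = 20.
       U_Y = n1*n2 - U_X = 48 - 20 = 28.
Step 4: Ties are present, so use the tie-corrected normal approximation (with continuity correction) for the p-value.
Step 5: p-value = 0.650661; compare to alpha = 0.05. fail to reject H0.

U_X = 20, p = 0.650661, fail to reject H0 at alpha = 0.05.


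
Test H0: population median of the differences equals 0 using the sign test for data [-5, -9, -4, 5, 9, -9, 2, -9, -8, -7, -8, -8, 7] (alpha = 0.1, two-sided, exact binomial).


Step 1: Discard zero differences. Original n = 13; n_eff = number of nonzero differences = 13.
Nonzero differences (with sign): -5, -9, -4, +5, +9, -9, +2, -9, -8, -7, -8, -8, +7
Step 2: Count signs: positive = 4, negative = 9.
Step 3: Under H0: P(positive) = 0.5, so the number of positives S ~ Bin(13, 0.5).
Step 4: Two-sided exact p-value = sum of Bin(13,0.5) probabilities at or below the observed probability = 0.266846.
Step 5: alpha = 0.1. fail to reject H0.

n_eff = 13, pos = 4, neg = 9, p = 0.266846, fail to reject H0.


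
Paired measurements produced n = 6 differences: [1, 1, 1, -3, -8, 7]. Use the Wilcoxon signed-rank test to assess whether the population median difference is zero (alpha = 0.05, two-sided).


Step 1: Drop any zero differences (none here) and take |d_i|.
|d| = [1, 1, 1, 3, 8, 7]
Step 2: Midrank |d_i| (ties get averaged ranks).
ranks: |1|->2, |1|->2, |1|->2, |3|->4, |8|->6, |7|->5
Step 3: Attach original signs; sum ranks with positive sign and with negative sign.
W+ = 2 + 2 + 2 + 5 = 11
W- = 4 + 6 = 10
(Check: W+ + W- = 21 should equal n(n+1)/2 = 21.)
Step 4: Test statistic W = min(W+, W-) = 10.
Step 5: Ties in |d|, so use the tie-corrected normal approximation.
        E[W] = n(n+1)/4 = 6*7/4 = 10.5.
        Tie groups: |d|=1 (t=3); sum(t^3 - t) = 24.
        Var[W] = n(n+1)(2n+1)/24 - sum(t^3-t)/48 = 546/24 - 24/48 = 22.25.
        z = (W - E[W]) / sqrt(Var[W]) = (10 - 10.5) / 4.7170 = -0.1060.
        Two-sided p = 2*Phi(z) = 0.915583.
Step 6: alpha = 0.05. fail to reject H0.

W+ = 11, W- = 10, W = min = 10, p = 0.915583, fail to reject H0.


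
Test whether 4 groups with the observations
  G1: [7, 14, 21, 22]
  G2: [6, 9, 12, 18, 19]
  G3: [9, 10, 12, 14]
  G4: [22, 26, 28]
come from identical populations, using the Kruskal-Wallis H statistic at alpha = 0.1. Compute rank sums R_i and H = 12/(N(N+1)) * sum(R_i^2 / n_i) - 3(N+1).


Step 1: Combine all N = 16 observations and assign midranks.
sorted (value, group, rank): (6,G2,1), (7,G1,2), (9,G2,3.5), (9,G3,3.5), (10,G3,5), (12,G2,6.5), (12,G3,6.5), (14,G1,8.5), (14,G3,8.5), (18,G2,10), (19,G2,11), (21,G1,12), (22,G1,13.5), (22,G4,13.5), (26,G4,15), (28,G4,16)
Step 2: Sum ranks within each group.
R_1 = 36 (n_1 = 4)
R_2 = 32 (n_2 = 5)
R_3 = 23.5 (n_3 = 4)
R_4 = 44.5 (n_4 = 3)
Step 3: H = 12/(N(N+1)) * sum(R_i^2/n_i) - 3(N+1)
     = 12/(16*17) * (36^2/4 + 32^2/5 + 23.5^2/4 + 44.5^2/3) - 3*17
     = 0.044118 * 1326.95 - 51
     = 7.541728.
Step 4: Ties present; correction factor C = 1 - 24/(16^3 - 16) = 0.994118. Corrected H = 7.541728 / 0.994118 = 7.586354.
Step 5: Under H0, H ~ chi^2(3); p-value = 0.055381.
Step 6: alpha = 0.1. reject H0.

H = 7.5864, df = 3, p = 0.055381, reject H0.


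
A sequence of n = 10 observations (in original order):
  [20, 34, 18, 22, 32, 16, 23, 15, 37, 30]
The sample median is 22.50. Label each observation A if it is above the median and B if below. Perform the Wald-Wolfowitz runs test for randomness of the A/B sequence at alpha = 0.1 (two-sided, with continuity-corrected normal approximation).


Step 1: Compute median = 22.50; label A = above, B = below.
Labels in order: BABBABABAA  (n_A = 5, n_B = 5)
Step 2: Count runs R = 8.
Step 3: Under H0 (random ordering), E[R] = 2*n_A*n_B/(n_A+n_B) + 1 = 2*5*5/10 + 1 = 6.0000.
        Var[R] = 2*n_A*n_B*(2*n_A*n_B - n_A - n_B) / ((n_A+n_B)^2 * (n_A+n_B-1)) = 2000/900 = 2.2222.
        SD[R] = 1.4907.
Step 4: Continuity-corrected z = (R - 0.5 - E[R]) / SD[R] = (8 - 0.5 - 6.0000) / 1.4907 = 1.0062.
Step 5: Two-sided p-value via normal approximation = 2*(1 - Phi(|z|)) = 0.314305.
Step 6: alpha = 0.1. fail to reject H0.

R = 8, z = 1.0062, p = 0.314305, fail to reject H0.


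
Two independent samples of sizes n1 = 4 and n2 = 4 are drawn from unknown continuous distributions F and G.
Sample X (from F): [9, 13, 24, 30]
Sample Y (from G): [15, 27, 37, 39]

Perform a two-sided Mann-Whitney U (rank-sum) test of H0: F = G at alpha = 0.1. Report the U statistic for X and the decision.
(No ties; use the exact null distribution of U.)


Step 1: Combine and sort all 8 observations; assign midranks.
sorted (value, group): (9,X), (13,X), (15,Y), (24,X), (27,Y), (30,X), (37,Y), (39,Y)
ranks: 9->1, 13->2, 15->3, 24->4, 27->5, 30->6, 37->7, 39->8
Step 2: Rank sum for X: R1 = 1 + 2 + 4 + 6 = 13.
Step 3: U_X = R1 - n1(n1+1)/2 = 13 - 4*5/2 = 13 - 10 = 3.
       U_Y = n1*n2 - U_X = 16 - 3 = 13.
Step 4: No ties, so the exact null distribution of U (based on enumerating the C(8,4) = 70 equally likely rank assignments) gives the two-sided p-value.
Step 5: p-value = 0.200000; compare to alpha = 0.1. fail to reject H0.

U_X = 3, p = 0.200000, fail to reject H0 at alpha = 0.1.


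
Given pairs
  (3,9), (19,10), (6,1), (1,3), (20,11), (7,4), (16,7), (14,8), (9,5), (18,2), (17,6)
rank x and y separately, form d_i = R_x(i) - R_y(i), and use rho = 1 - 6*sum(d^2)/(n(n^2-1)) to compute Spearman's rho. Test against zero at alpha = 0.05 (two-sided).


Step 1: Rank x and y separately (midranks; no ties here).
rank(x): 3->2, 19->10, 6->3, 1->1, 20->11, 7->4, 16->7, 14->6, 9->5, 18->9, 17->8
rank(y): 9->9, 10->10, 1->1, 3->3, 11->11, 4->4, 7->7, 8->8, 5->5, 2->2, 6->6
Step 2: d_i = R_x(i) - R_y(i); compute d_i^2.
  (2-9)^2=49, (10-10)^2=0, (3-1)^2=4, (1-3)^2=4, (11-11)^2=0, (4-4)^2=0, (7-7)^2=0, (6-8)^2=4, (5-5)^2=0, (9-2)^2=49, (8-6)^2=4
sum(d^2) = 114.
Step 3: rho = 1 - 6*114 / (11*(11^2 - 1)) = 1 - 684/1320 = 0.481818.
Step 4: Under H0, t = rho * sqrt((n-2)/(1-rho^2)) = 1.6496 ~ t(9).
Step 5: Two-sided p-value from the t-distribution with 9 df = 0.133434.
Step 6: alpha = 0.05. fail to reject H0.

rho = 0.4818, p = 0.133434, fail to reject H0 at alpha = 0.05.


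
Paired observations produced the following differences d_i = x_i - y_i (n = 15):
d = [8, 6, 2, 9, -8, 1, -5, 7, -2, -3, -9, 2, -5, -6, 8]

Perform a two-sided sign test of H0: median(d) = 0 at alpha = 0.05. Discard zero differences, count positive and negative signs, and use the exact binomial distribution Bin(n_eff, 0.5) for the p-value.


Step 1: Discard zero differences. Original n = 15; n_eff = number of nonzero differences = 15.
Nonzero differences (with sign): +8, +6, +2, +9, -8, +1, -5, +7, -2, -3, -9, +2, -5, -6, +8
Step 2: Count signs: positive = 8, negative = 7.
Step 3: Under H0: P(positive) = 0.5, so the number of positives S ~ Bin(15, 0.5).
Step 4: Two-sided exact p-value = sum of Bin(15,0.5) probabilities at or below the observed probability = 1.000000.
Step 5: alpha = 0.05. fail to reject H0.

n_eff = 15, pos = 8, neg = 7, p = 1.000000, fail to reject H0.


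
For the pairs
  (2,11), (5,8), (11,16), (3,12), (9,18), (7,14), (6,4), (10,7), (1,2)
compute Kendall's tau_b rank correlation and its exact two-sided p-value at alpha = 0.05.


Step 1: Enumerate the 36 unordered pairs (i,j) with i<j and classify each by sign(x_j-x_i) * sign(y_j-y_i).
  (1,2):dx=+3,dy=-3->D; (1,3):dx=+9,dy=+5->C; (1,4):dx=+1,dy=+1->C; (1,5):dx=+7,dy=+7->C
  (1,6):dx=+5,dy=+3->C; (1,7):dx=+4,dy=-7->D; (1,8):dx=+8,dy=-4->D; (1,9):dx=-1,dy=-9->C
  (2,3):dx=+6,dy=+8->C; (2,4):dx=-2,dy=+4->D; (2,5):dx=+4,dy=+10->C; (2,6):dx=+2,dy=+6->C
  (2,7):dx=+1,dy=-4->D; (2,8):dx=+5,dy=-1->D; (2,9):dx=-4,dy=-6->C; (3,4):dx=-8,dy=-4->C
  (3,5):dx=-2,dy=+2->D; (3,6):dx=-4,dy=-2->C; (3,7):dx=-5,dy=-12->C; (3,8):dx=-1,dy=-9->C
  (3,9):dx=-10,dy=-14->C; (4,5):dx=+6,dy=+6->C; (4,6):dx=+4,dy=+2->C; (4,7):dx=+3,dy=-8->D
  (4,8):dx=+7,dy=-5->D; (4,9):dx=-2,dy=-10->C; (5,6):dx=-2,dy=-4->C; (5,7):dx=-3,dy=-14->C
  (5,8):dx=+1,dy=-11->D; (5,9):dx=-8,dy=-16->C; (6,7):dx=-1,dy=-10->C; (6,8):dx=+3,dy=-7->D
  (6,9):dx=-6,dy=-12->C; (7,8):dx=+4,dy=+3->C; (7,9):dx=-5,dy=-2->C; (8,9):dx=-9,dy=-5->C
Step 2: C = 25, D = 11, total pairs = 36.
Step 3: tau = (C - D)/(n(n-1)/2) = (25 - 11)/36 = 0.388889.
Step 4: Exact two-sided p-value (enumerate n! = 362880 permutations of y under H0): p = 0.180181.
Step 5: alpha = 0.05. fail to reject H0.

tau_b = 0.3889 (C=25, D=11), p = 0.180181, fail to reject H0.


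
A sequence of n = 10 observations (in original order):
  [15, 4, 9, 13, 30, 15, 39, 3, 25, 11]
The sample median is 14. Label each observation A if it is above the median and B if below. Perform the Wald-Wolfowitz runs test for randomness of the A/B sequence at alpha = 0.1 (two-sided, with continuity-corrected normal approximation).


Step 1: Compute median = 14; label A = above, B = below.
Labels in order: ABBBAAABAB  (n_A = 5, n_B = 5)
Step 2: Count runs R = 6.
Step 3: Under H0 (random ordering), E[R] = 2*n_A*n_B/(n_A+n_B) + 1 = 2*5*5/10 + 1 = 6.0000.
        Var[R] = 2*n_A*n_B*(2*n_A*n_B - n_A - n_B) / ((n_A+n_B)^2 * (n_A+n_B-1)) = 2000/900 = 2.2222.
        SD[R] = 1.4907.
Step 4: R = E[R], so z = 0 with no continuity correction.
Step 5: Two-sided p-value via normal approximation = 2*(1 - Phi(|z|)) = 1.000000.
Step 6: alpha = 0.1. fail to reject H0.

R = 6, z = 0.0000, p = 1.000000, fail to reject H0.


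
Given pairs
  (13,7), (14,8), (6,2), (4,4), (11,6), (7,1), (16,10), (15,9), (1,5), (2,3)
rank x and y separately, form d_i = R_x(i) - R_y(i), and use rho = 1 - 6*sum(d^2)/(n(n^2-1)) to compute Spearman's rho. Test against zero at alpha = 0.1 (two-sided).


Step 1: Rank x and y separately (midranks; no ties here).
rank(x): 13->7, 14->8, 6->4, 4->3, 11->6, 7->5, 16->10, 15->9, 1->1, 2->2
rank(y): 7->7, 8->8, 2->2, 4->4, 6->6, 1->1, 10->10, 9->9, 5->5, 3->3
Step 2: d_i = R_x(i) - R_y(i); compute d_i^2.
  (7-7)^2=0, (8-8)^2=0, (4-2)^2=4, (3-4)^2=1, (6-6)^2=0, (5-1)^2=16, (10-10)^2=0, (9-9)^2=0, (1-5)^2=16, (2-3)^2=1
sum(d^2) = 38.
Step 3: rho = 1 - 6*38 / (10*(10^2 - 1)) = 1 - 228/990 = 0.769697.
Step 4: Under H0, t = rho * sqrt((n-2)/(1-rho^2)) = 3.4101 ~ t(8).
Step 5: Two-sided p-value from the t-distribution with 8 df = 0.009222.
Step 6: alpha = 0.1. reject H0.

rho = 0.7697, p = 0.009222, reject H0 at alpha = 0.1.


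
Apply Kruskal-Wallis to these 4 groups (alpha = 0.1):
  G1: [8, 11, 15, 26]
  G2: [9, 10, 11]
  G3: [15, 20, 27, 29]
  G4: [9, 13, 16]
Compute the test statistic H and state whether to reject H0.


Step 1: Combine all N = 14 observations and assign midranks.
sorted (value, group, rank): (8,G1,1), (9,G2,2.5), (9,G4,2.5), (10,G2,4), (11,G1,5.5), (11,G2,5.5), (13,G4,7), (15,G1,8.5), (15,G3,8.5), (16,G4,10), (20,G3,11), (26,G1,12), (27,G3,13), (29,G3,14)
Step 2: Sum ranks within each group.
R_1 = 27 (n_1 = 4)
R_2 = 12 (n_2 = 3)
R_3 = 46.5 (n_3 = 4)
R_4 = 19.5 (n_4 = 3)
Step 3: H = 12/(N(N+1)) * sum(R_i^2/n_i) - 3(N+1)
     = 12/(14*15) * (27^2/4 + 12^2/3 + 46.5^2/4 + 19.5^2/3) - 3*15
     = 0.057143 * 897.562 - 45
     = 6.289286.
Step 4: Ties present; correction factor C = 1 - 18/(14^3 - 14) = 0.993407. Corrected H = 6.289286 / 0.993407 = 6.331029.
Step 5: Under H0, H ~ chi^2(3); p-value = 0.096570.
Step 6: alpha = 0.1. reject H0.

H = 6.3310, df = 3, p = 0.096570, reject H0.


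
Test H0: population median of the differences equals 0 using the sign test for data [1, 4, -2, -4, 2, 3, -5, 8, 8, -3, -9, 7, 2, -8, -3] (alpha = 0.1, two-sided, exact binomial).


Step 1: Discard zero differences. Original n = 15; n_eff = number of nonzero differences = 15.
Nonzero differences (with sign): +1, +4, -2, -4, +2, +3, -5, +8, +8, -3, -9, +7, +2, -8, -3
Step 2: Count signs: positive = 8, negative = 7.
Step 3: Under H0: P(positive) = 0.5, so the number of positives S ~ Bin(15, 0.5).
Step 4: Two-sided exact p-value = sum of Bin(15,0.5) probabilities at or below the observed probability = 1.000000.
Step 5: alpha = 0.1. fail to reject H0.

n_eff = 15, pos = 8, neg = 7, p = 1.000000, fail to reject H0.


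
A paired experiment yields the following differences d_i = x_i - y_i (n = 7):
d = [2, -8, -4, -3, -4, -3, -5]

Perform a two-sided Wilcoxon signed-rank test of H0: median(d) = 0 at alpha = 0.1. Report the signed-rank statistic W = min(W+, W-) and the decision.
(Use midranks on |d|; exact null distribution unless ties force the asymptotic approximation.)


Step 1: Drop any zero differences (none here) and take |d_i|.
|d| = [2, 8, 4, 3, 4, 3, 5]
Step 2: Midrank |d_i| (ties get averaged ranks).
ranks: |2|->1, |8|->7, |4|->4.5, |3|->2.5, |4|->4.5, |3|->2.5, |5|->6
Step 3: Attach original signs; sum ranks with positive sign and with negative sign.
W+ = 1 = 1
W- = 7 + 4.5 + 2.5 + 4.5 + 2.5 + 6 = 27
(Check: W+ + W- = 28 should equal n(n+1)/2 = 28.)
Step 4: Test statistic W = min(W+, W-) = 1.
Step 5: Ties in |d|, so use the tie-corrected normal approximation.
        E[W] = n(n+1)/4 = 7*8/4 = 14.
        Tie groups: |d|=3 (t=2), |d|=4 (t=2); sum(t^3 - t) = 12.
        Var[W] = n(n+1)(2n+1)/24 - sum(t^3-t)/48 = 840/24 - 12/48 = 34.75.
        z = (W - E[W]) / sqrt(Var[W]) = (1 - 14) / 5.8949 = -2.2053.
        Two-sided p = 2*Phi(z) = 0.027434.
Step 6: alpha = 0.1. reject H0.

W+ = 1, W- = 27, W = min = 1, p = 0.027434, reject H0.


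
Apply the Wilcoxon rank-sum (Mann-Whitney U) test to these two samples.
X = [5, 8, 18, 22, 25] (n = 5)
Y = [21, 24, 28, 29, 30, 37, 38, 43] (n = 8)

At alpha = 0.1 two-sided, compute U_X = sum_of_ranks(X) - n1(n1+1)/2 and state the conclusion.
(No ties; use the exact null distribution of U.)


Step 1: Combine and sort all 13 observations; assign midranks.
sorted (value, group): (5,X), (8,X), (18,X), (21,Y), (22,X), (24,Y), (25,X), (28,Y), (29,Y), (30,Y), (37,Y), (38,Y), (43,Y)
ranks: 5->1, 8->2, 18->3, 21->4, 22->5, 24->6, 25->7, 28->8, 29->9, 30->10, 37->11, 38->12, 43->13
Step 2: Rank sum for X: R1 = 1 + 2 + 3 + 5 + 7 = 18.
Step 3: U_X = R1 - n1(n1+1)/2 = 18 - 5*6/2 = 18 - 15 = 3.
       U_Y = n1*n2 - U_X = 40 - 3 = 37.
Step 4: No ties, so the exact null distribution of U (based on enumerating the C(13,5) = 1287 equally likely rank assignments) gives the two-sided p-value.
Step 5: p-value = 0.010878; compare to alpha = 0.1. reject H0.

U_X = 3, p = 0.010878, reject H0 at alpha = 0.1.


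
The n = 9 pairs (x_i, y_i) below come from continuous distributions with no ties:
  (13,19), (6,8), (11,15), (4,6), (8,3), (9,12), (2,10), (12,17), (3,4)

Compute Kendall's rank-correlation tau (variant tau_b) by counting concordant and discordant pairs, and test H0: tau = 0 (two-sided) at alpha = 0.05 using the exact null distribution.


Step 1: Enumerate the 36 unordered pairs (i,j) with i<j and classify each by sign(x_j-x_i) * sign(y_j-y_i).
  (1,2):dx=-7,dy=-11->C; (1,3):dx=-2,dy=-4->C; (1,4):dx=-9,dy=-13->C; (1,5):dx=-5,dy=-16->C
  (1,6):dx=-4,dy=-7->C; (1,7):dx=-11,dy=-9->C; (1,8):dx=-1,dy=-2->C; (1,9):dx=-10,dy=-15->C
  (2,3):dx=+5,dy=+7->C; (2,4):dx=-2,dy=-2->C; (2,5):dx=+2,dy=-5->D; (2,6):dx=+3,dy=+4->C
  (2,7):dx=-4,dy=+2->D; (2,8):dx=+6,dy=+9->C; (2,9):dx=-3,dy=-4->C; (3,4):dx=-7,dy=-9->C
  (3,5):dx=-3,dy=-12->C; (3,6):dx=-2,dy=-3->C; (3,7):dx=-9,dy=-5->C; (3,8):dx=+1,dy=+2->C
  (3,9):dx=-8,dy=-11->C; (4,5):dx=+4,dy=-3->D; (4,6):dx=+5,dy=+6->C; (4,7):dx=-2,dy=+4->D
  (4,8):dx=+8,dy=+11->C; (4,9):dx=-1,dy=-2->C; (5,6):dx=+1,dy=+9->C; (5,7):dx=-6,dy=+7->D
  (5,8):dx=+4,dy=+14->C; (5,9):dx=-5,dy=+1->D; (6,7):dx=-7,dy=-2->C; (6,8):dx=+3,dy=+5->C
  (6,9):dx=-6,dy=-8->C; (7,8):dx=+10,dy=+7->C; (7,9):dx=+1,dy=-6->D; (8,9):dx=-9,dy=-13->C
Step 2: C = 29, D = 7, total pairs = 36.
Step 3: tau = (C - D)/(n(n-1)/2) = (29 - 7)/36 = 0.611111.
Step 4: Exact two-sided p-value (enumerate n! = 362880 permutations of y under H0): p = 0.024741.
Step 5: alpha = 0.05. reject H0.

tau_b = 0.6111 (C=29, D=7), p = 0.024741, reject H0.


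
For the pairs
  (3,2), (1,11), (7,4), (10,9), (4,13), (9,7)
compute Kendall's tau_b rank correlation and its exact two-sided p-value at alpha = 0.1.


Step 1: Enumerate the 15 unordered pairs (i,j) with i<j and classify each by sign(x_j-x_i) * sign(y_j-y_i).
  (1,2):dx=-2,dy=+9->D; (1,3):dx=+4,dy=+2->C; (1,4):dx=+7,dy=+7->C; (1,5):dx=+1,dy=+11->C
  (1,6):dx=+6,dy=+5->C; (2,3):dx=+6,dy=-7->D; (2,4):dx=+9,dy=-2->D; (2,5):dx=+3,dy=+2->C
  (2,6):dx=+8,dy=-4->D; (3,4):dx=+3,dy=+5->C; (3,5):dx=-3,dy=+9->D; (3,6):dx=+2,dy=+3->C
  (4,5):dx=-6,dy=+4->D; (4,6):dx=-1,dy=-2->C; (5,6):dx=+5,dy=-6->D
Step 2: C = 8, D = 7, total pairs = 15.
Step 3: tau = (C - D)/(n(n-1)/2) = (8 - 7)/15 = 0.066667.
Step 4: Exact two-sided p-value (enumerate n! = 720 permutations of y under H0): p = 1.000000.
Step 5: alpha = 0.1. fail to reject H0.

tau_b = 0.0667 (C=8, D=7), p = 1.000000, fail to reject H0.


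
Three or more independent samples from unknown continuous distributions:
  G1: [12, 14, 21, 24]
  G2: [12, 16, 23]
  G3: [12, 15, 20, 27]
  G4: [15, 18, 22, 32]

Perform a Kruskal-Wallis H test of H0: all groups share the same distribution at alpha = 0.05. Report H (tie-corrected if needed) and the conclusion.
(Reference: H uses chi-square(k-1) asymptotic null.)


Step 1: Combine all N = 15 observations and assign midranks.
sorted (value, group, rank): (12,G1,2), (12,G2,2), (12,G3,2), (14,G1,4), (15,G3,5.5), (15,G4,5.5), (16,G2,7), (18,G4,8), (20,G3,9), (21,G1,10), (22,G4,11), (23,G2,12), (24,G1,13), (27,G3,14), (32,G4,15)
Step 2: Sum ranks within each group.
R_1 = 29 (n_1 = 4)
R_2 = 21 (n_2 = 3)
R_3 = 30.5 (n_3 = 4)
R_4 = 39.5 (n_4 = 4)
Step 3: H = 12/(N(N+1)) * sum(R_i^2/n_i) - 3(N+1)
     = 12/(15*16) * (29^2/4 + 21^2/3 + 30.5^2/4 + 39.5^2/4) - 3*16
     = 0.050000 * 979.875 - 48
     = 0.993750.
Step 4: Ties present; correction factor C = 1 - 30/(15^3 - 15) = 0.991071. Corrected H = 0.993750 / 0.991071 = 1.002703.
Step 5: Under H0, H ~ chi^2(3); p-value = 0.800598.
Step 6: alpha = 0.05. fail to reject H0.

H = 1.0027, df = 3, p = 0.800598, fail to reject H0.


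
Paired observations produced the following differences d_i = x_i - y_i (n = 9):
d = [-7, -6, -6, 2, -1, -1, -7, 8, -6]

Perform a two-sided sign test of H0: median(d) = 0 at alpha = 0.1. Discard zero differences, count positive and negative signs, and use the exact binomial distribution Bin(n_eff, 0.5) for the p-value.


Step 1: Discard zero differences. Original n = 9; n_eff = number of nonzero differences = 9.
Nonzero differences (with sign): -7, -6, -6, +2, -1, -1, -7, +8, -6
Step 2: Count signs: positive = 2, negative = 7.
Step 3: Under H0: P(positive) = 0.5, so the number of positives S ~ Bin(9, 0.5).
Step 4: Two-sided exact p-value = sum of Bin(9,0.5) probabilities at or below the observed probability = 0.179688.
Step 5: alpha = 0.1. fail to reject H0.

n_eff = 9, pos = 2, neg = 7, p = 0.179688, fail to reject H0.


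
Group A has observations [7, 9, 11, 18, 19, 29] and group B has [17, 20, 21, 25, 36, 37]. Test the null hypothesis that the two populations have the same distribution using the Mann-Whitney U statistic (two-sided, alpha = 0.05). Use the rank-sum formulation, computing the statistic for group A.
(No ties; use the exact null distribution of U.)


Step 1: Combine and sort all 12 observations; assign midranks.
sorted (value, group): (7,X), (9,X), (11,X), (17,Y), (18,X), (19,X), (20,Y), (21,Y), (25,Y), (29,X), (36,Y), (37,Y)
ranks: 7->1, 9->2, 11->3, 17->4, 18->5, 19->6, 20->7, 21->8, 25->9, 29->10, 36->11, 37->12
Step 2: Rank sum for X: R1 = 1 + 2 + 3 + 5 + 6 + 10 = 27.
Step 3: U_X = R1 - n1(n1+1)/2 = 27 - 6*7/2 = 27 - 21 = 6.
       U_Y = n1*n2 - U_X = 36 - 6 = 30.
Step 4: No ties, so the exact null distribution of U (based on enumerating the C(12,6) = 924 equally likely rank assignments) gives the two-sided p-value.
Step 5: p-value = 0.064935; compare to alpha = 0.05. fail to reject H0.

U_X = 6, p = 0.064935, fail to reject H0 at alpha = 0.05.


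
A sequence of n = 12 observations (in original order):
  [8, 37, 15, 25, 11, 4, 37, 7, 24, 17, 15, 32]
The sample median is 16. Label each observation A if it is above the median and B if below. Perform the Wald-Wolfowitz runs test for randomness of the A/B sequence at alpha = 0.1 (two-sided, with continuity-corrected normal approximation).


Step 1: Compute median = 16; label A = above, B = below.
Labels in order: BABABBABAABA  (n_A = 6, n_B = 6)
Step 2: Count runs R = 10.
Step 3: Under H0 (random ordering), E[R] = 2*n_A*n_B/(n_A+n_B) + 1 = 2*6*6/12 + 1 = 7.0000.
        Var[R] = 2*n_A*n_B*(2*n_A*n_B - n_A - n_B) / ((n_A+n_B)^2 * (n_A+n_B-1)) = 4320/1584 = 2.7273.
        SD[R] = 1.6514.
Step 4: Continuity-corrected z = (R - 0.5 - E[R]) / SD[R] = (10 - 0.5 - 7.0000) / 1.6514 = 1.5138.
Step 5: Two-sided p-value via normal approximation = 2*(1 - Phi(|z|)) = 0.130070.
Step 6: alpha = 0.1. fail to reject H0.

R = 10, z = 1.5138, p = 0.130070, fail to reject H0.


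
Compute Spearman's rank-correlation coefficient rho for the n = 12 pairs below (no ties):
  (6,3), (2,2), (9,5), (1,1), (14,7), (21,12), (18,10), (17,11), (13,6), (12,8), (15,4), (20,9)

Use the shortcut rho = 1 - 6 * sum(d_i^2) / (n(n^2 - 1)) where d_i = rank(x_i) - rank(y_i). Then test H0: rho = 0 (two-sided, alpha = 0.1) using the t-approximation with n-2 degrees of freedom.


Step 1: Rank x and y separately (midranks; no ties here).
rank(x): 6->3, 2->2, 9->4, 1->1, 14->7, 21->12, 18->10, 17->9, 13->6, 12->5, 15->8, 20->11
rank(y): 3->3, 2->2, 5->5, 1->1, 7->7, 12->12, 10->10, 11->11, 6->6, 8->8, 4->4, 9->9
Step 2: d_i = R_x(i) - R_y(i); compute d_i^2.
  (3-3)^2=0, (2-2)^2=0, (4-5)^2=1, (1-1)^2=0, (7-7)^2=0, (12-12)^2=0, (10-10)^2=0, (9-11)^2=4, (6-6)^2=0, (5-8)^2=9, (8-4)^2=16, (11-9)^2=4
sum(d^2) = 34.
Step 3: rho = 1 - 6*34 / (12*(12^2 - 1)) = 1 - 204/1716 = 0.881119.
Step 4: Under H0, t = rho * sqrt((n-2)/(1-rho^2)) = 5.8921 ~ t(10).
Step 5: Two-sided p-value from the t-distribution with 10 df = 0.000153.
Step 6: alpha = 0.1. reject H0.

rho = 0.8811, p = 0.000153, reject H0 at alpha = 0.1.


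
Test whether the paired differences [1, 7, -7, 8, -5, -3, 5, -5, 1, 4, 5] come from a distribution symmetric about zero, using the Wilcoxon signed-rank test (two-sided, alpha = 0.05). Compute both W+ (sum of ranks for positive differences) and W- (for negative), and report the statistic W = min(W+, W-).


Step 1: Drop any zero differences (none here) and take |d_i|.
|d| = [1, 7, 7, 8, 5, 3, 5, 5, 1, 4, 5]
Step 2: Midrank |d_i| (ties get averaged ranks).
ranks: |1|->1.5, |7|->9.5, |7|->9.5, |8|->11, |5|->6.5, |3|->3, |5|->6.5, |5|->6.5, |1|->1.5, |4|->4, |5|->6.5
Step 3: Attach original signs; sum ranks with positive sign and with negative sign.
W+ = 1.5 + 9.5 + 11 + 6.5 + 1.5 + 4 + 6.5 = 40.5
W- = 9.5 + 6.5 + 3 + 6.5 = 25.5
(Check: W+ + W- = 66 should equal n(n+1)/2 = 66.)
Step 4: Test statistic W = min(W+, W-) = 25.5.
Step 5: Ties in |d|, so use the tie-corrected normal approximation.
        E[W] = n(n+1)/4 = 11*12/4 = 33.
        Tie groups: |d|=1 (t=2), |d|=5 (t=4), |d|=7 (t=2); sum(t^3 - t) = 72.
        Var[W] = n(n+1)(2n+1)/24 - sum(t^3-t)/48 = 3036/24 - 72/48 = 125.
        z = (W - E[W]) / sqrt(Var[W]) = (25.5 - 33) / 11.1803 = -0.6708.
        Two-sided p = 2*Phi(z) = 0.502335.
Step 6: alpha = 0.05. fail to reject H0.

W+ = 40.5, W- = 25.5, W = min = 25.5, p = 0.502335, fail to reject H0.


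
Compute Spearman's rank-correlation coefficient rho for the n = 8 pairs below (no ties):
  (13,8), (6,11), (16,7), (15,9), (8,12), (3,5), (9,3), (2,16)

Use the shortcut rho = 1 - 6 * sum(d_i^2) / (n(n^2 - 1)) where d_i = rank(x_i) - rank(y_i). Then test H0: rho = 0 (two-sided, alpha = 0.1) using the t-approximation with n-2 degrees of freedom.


Step 1: Rank x and y separately (midranks; no ties here).
rank(x): 13->6, 6->3, 16->8, 15->7, 8->4, 3->2, 9->5, 2->1
rank(y): 8->4, 11->6, 7->3, 9->5, 12->7, 5->2, 3->1, 16->8
Step 2: d_i = R_x(i) - R_y(i); compute d_i^2.
  (6-4)^2=4, (3-6)^2=9, (8-3)^2=25, (7-5)^2=4, (4-7)^2=9, (2-2)^2=0, (5-1)^2=16, (1-8)^2=49
sum(d^2) = 116.
Step 3: rho = 1 - 6*116 / (8*(8^2 - 1)) = 1 - 696/504 = -0.380952.
Step 4: Under H0, t = rho * sqrt((n-2)/(1-rho^2)) = -1.0092 ~ t(6).
Step 5: Two-sided p-value from the t-distribution with 6 df = 0.351813.
Step 6: alpha = 0.1. fail to reject H0.

rho = -0.3810, p = 0.351813, fail to reject H0 at alpha = 0.1.


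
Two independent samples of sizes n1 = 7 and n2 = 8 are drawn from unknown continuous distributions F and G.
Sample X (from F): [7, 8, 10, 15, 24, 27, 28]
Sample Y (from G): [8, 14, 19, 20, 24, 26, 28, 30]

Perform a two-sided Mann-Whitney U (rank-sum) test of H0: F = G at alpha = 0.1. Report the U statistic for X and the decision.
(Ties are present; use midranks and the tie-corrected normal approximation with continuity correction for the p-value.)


Step 1: Combine and sort all 15 observations; assign midranks.
sorted (value, group): (7,X), (8,X), (8,Y), (10,X), (14,Y), (15,X), (19,Y), (20,Y), (24,X), (24,Y), (26,Y), (27,X), (28,X), (28,Y), (30,Y)
ranks: 7->1, 8->2.5, 8->2.5, 10->4, 14->5, 15->6, 19->7, 20->8, 24->9.5, 24->9.5, 26->11, 27->12, 28->13.5, 28->13.5, 30->15
Step 2: Rank sum for X: R1 = 1 + 2.5 + 4 + 6 + 9.5 + 12 + 13.5 = 48.5.
Step 3: U_X = R1 - n1(n1+1)/2 = 48.5 - 7*8/2 = 48.5 - 28 = 20.5.
       U_Y = n1*n2 - U_X = 56 - 20.5 = 35.5.
Step 4: Ties are present, so use the tie-corrected normal approximation (with continuity correction) for the p-value.
Step 5: p-value = 0.416636; compare to alpha = 0.1. fail to reject H0.

U_X = 20.5, p = 0.416636, fail to reject H0 at alpha = 0.1.


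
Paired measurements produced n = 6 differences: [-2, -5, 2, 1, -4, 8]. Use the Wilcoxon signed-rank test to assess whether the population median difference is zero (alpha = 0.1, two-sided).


Step 1: Drop any zero differences (none here) and take |d_i|.
|d| = [2, 5, 2, 1, 4, 8]
Step 2: Midrank |d_i| (ties get averaged ranks).
ranks: |2|->2.5, |5|->5, |2|->2.5, |1|->1, |4|->4, |8|->6
Step 3: Attach original signs; sum ranks with positive sign and with negative sign.
W+ = 2.5 + 1 + 6 = 9.5
W- = 2.5 + 5 + 4 = 11.5
(Check: W+ + W- = 21 should equal n(n+1)/2 = 21.)
Step 4: Test statistic W = min(W+, W-) = 9.5.
Step 5: Ties in |d|, so use the tie-corrected normal approximation.
        E[W] = n(n+1)/4 = 6*7/4 = 10.5.
        Tie groups: |d|=2 (t=2); sum(t^3 - t) = 6.
        Var[W] = n(n+1)(2n+1)/24 - sum(t^3-t)/48 = 546/24 - 6/48 = 22.625.
        z = (W - E[W]) / sqrt(Var[W]) = (9.5 - 10.5) / 4.7566 = -0.2102.
        Two-sided p = 2*Phi(z) = 0.833484.
Step 6: alpha = 0.1. fail to reject H0.

W+ = 9.5, W- = 11.5, W = min = 9.5, p = 0.833484, fail to reject H0.


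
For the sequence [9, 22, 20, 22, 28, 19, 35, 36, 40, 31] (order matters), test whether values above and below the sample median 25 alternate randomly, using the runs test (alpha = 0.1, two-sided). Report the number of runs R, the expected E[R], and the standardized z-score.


Step 1: Compute median = 25; label A = above, B = below.
Labels in order: BBBBABAAAA  (n_A = 5, n_B = 5)
Step 2: Count runs R = 4.
Step 3: Under H0 (random ordering), E[R] = 2*n_A*n_B/(n_A+n_B) + 1 = 2*5*5/10 + 1 = 6.0000.
        Var[R] = 2*n_A*n_B*(2*n_A*n_B - n_A - n_B) / ((n_A+n_B)^2 * (n_A+n_B-1)) = 2000/900 = 2.2222.
        SD[R] = 1.4907.
Step 4: Continuity-corrected z = (R + 0.5 - E[R]) / SD[R] = (4 + 0.5 - 6.0000) / 1.4907 = -1.0062.
Step 5: Two-sided p-value via normal approximation = 2*(1 - Phi(|z|)) = 0.314305.
Step 6: alpha = 0.1. fail to reject H0.

R = 4, z = -1.0062, p = 0.314305, fail to reject H0.


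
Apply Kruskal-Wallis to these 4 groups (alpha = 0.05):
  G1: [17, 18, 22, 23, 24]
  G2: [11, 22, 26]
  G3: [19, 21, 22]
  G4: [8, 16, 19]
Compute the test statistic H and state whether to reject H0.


Step 1: Combine all N = 14 observations and assign midranks.
sorted (value, group, rank): (8,G4,1), (11,G2,2), (16,G4,3), (17,G1,4), (18,G1,5), (19,G3,6.5), (19,G4,6.5), (21,G3,8), (22,G1,10), (22,G2,10), (22,G3,10), (23,G1,12), (24,G1,13), (26,G2,14)
Step 2: Sum ranks within each group.
R_1 = 44 (n_1 = 5)
R_2 = 26 (n_2 = 3)
R_3 = 24.5 (n_3 = 3)
R_4 = 10.5 (n_4 = 3)
Step 3: H = 12/(N(N+1)) * sum(R_i^2/n_i) - 3(N+1)
     = 12/(14*15) * (44^2/5 + 26^2/3 + 24.5^2/3 + 10.5^2/3) - 3*15
     = 0.057143 * 849.367 - 45
     = 3.535238.
Step 4: Ties present; correction factor C = 1 - 30/(14^3 - 14) = 0.989011. Corrected H = 3.535238 / 0.989011 = 3.574519.
Step 5: Under H0, H ~ chi^2(3); p-value = 0.311225.
Step 6: alpha = 0.05. fail to reject H0.

H = 3.5745, df = 3, p = 0.311225, fail to reject H0.


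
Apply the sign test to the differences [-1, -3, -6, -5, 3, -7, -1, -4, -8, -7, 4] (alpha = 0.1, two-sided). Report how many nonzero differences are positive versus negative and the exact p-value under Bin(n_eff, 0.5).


Step 1: Discard zero differences. Original n = 11; n_eff = number of nonzero differences = 11.
Nonzero differences (with sign): -1, -3, -6, -5, +3, -7, -1, -4, -8, -7, +4
Step 2: Count signs: positive = 2, negative = 9.
Step 3: Under H0: P(positive) = 0.5, so the number of positives S ~ Bin(11, 0.5).
Step 4: Two-sided exact p-value = sum of Bin(11,0.5) probabilities at or below the observed probability = 0.065430.
Step 5: alpha = 0.1. reject H0.

n_eff = 11, pos = 2, neg = 9, p = 0.065430, reject H0.


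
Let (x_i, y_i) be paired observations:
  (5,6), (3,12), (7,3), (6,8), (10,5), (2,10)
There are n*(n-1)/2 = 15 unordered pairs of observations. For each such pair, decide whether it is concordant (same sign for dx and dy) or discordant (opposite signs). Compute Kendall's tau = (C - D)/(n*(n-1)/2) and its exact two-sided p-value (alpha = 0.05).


Step 1: Enumerate the 15 unordered pairs (i,j) with i<j and classify each by sign(x_j-x_i) * sign(y_j-y_i).
  (1,2):dx=-2,dy=+6->D; (1,3):dx=+2,dy=-3->D; (1,4):dx=+1,dy=+2->C; (1,5):dx=+5,dy=-1->D
  (1,6):dx=-3,dy=+4->D; (2,3):dx=+4,dy=-9->D; (2,4):dx=+3,dy=-4->D; (2,5):dx=+7,dy=-7->D
  (2,6):dx=-1,dy=-2->C; (3,4):dx=-1,dy=+5->D; (3,5):dx=+3,dy=+2->C; (3,6):dx=-5,dy=+7->D
  (4,5):dx=+4,dy=-3->D; (4,6):dx=-4,dy=+2->D; (5,6):dx=-8,dy=+5->D
Step 2: C = 3, D = 12, total pairs = 15.
Step 3: tau = (C - D)/(n(n-1)/2) = (3 - 12)/15 = -0.600000.
Step 4: Exact two-sided p-value (enumerate n! = 720 permutations of y under H0): p = 0.136111.
Step 5: alpha = 0.05. fail to reject H0.

tau_b = -0.6000 (C=3, D=12), p = 0.136111, fail to reject H0.


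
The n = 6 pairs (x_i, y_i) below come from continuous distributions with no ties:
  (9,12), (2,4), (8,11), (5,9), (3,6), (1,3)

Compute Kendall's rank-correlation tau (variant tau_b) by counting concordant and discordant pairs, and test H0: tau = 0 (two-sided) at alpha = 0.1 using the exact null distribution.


Step 1: Enumerate the 15 unordered pairs (i,j) with i<j and classify each by sign(x_j-x_i) * sign(y_j-y_i).
  (1,2):dx=-7,dy=-8->C; (1,3):dx=-1,dy=-1->C; (1,4):dx=-4,dy=-3->C; (1,5):dx=-6,dy=-6->C
  (1,6):dx=-8,dy=-9->C; (2,3):dx=+6,dy=+7->C; (2,4):dx=+3,dy=+5->C; (2,5):dx=+1,dy=+2->C
  (2,6):dx=-1,dy=-1->C; (3,4):dx=-3,dy=-2->C; (3,5):dx=-5,dy=-5->C; (3,6):dx=-7,dy=-8->C
  (4,5):dx=-2,dy=-3->C; (4,6):dx=-4,dy=-6->C; (5,6):dx=-2,dy=-3->C
Step 2: C = 15, D = 0, total pairs = 15.
Step 3: tau = (C - D)/(n(n-1)/2) = (15 - 0)/15 = 1.000000.
Step 4: Exact two-sided p-value (enumerate n! = 720 permutations of y under H0): p = 0.002778.
Step 5: alpha = 0.1. reject H0.

tau_b = 1.0000 (C=15, D=0), p = 0.002778, reject H0.


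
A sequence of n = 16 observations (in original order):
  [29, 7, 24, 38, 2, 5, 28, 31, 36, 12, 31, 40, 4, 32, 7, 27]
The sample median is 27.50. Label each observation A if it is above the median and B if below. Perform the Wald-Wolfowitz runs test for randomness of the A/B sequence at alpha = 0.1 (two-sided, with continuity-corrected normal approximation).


Step 1: Compute median = 27.50; label A = above, B = below.
Labels in order: ABBABBAAABAABABB  (n_A = 8, n_B = 8)
Step 2: Count runs R = 10.
Step 3: Under H0 (random ordering), E[R] = 2*n_A*n_B/(n_A+n_B) + 1 = 2*8*8/16 + 1 = 9.0000.
        Var[R] = 2*n_A*n_B*(2*n_A*n_B - n_A - n_B) / ((n_A+n_B)^2 * (n_A+n_B-1)) = 14336/3840 = 3.7333.
        SD[R] = 1.9322.
Step 4: Continuity-corrected z = (R - 0.5 - E[R]) / SD[R] = (10 - 0.5 - 9.0000) / 1.9322 = 0.2588.
Step 5: Two-sided p-value via normal approximation = 2*(1 - Phi(|z|)) = 0.795809.
Step 6: alpha = 0.1. fail to reject H0.

R = 10, z = 0.2588, p = 0.795809, fail to reject H0.


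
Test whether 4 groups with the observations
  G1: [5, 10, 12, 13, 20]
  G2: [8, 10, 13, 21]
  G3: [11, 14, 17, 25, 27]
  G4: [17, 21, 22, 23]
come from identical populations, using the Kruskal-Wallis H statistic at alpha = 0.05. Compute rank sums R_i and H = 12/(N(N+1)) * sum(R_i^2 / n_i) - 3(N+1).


Step 1: Combine all N = 18 observations and assign midranks.
sorted (value, group, rank): (5,G1,1), (8,G2,2), (10,G1,3.5), (10,G2,3.5), (11,G3,5), (12,G1,6), (13,G1,7.5), (13,G2,7.5), (14,G3,9), (17,G3,10.5), (17,G4,10.5), (20,G1,12), (21,G2,13.5), (21,G4,13.5), (22,G4,15), (23,G4,16), (25,G3,17), (27,G3,18)
Step 2: Sum ranks within each group.
R_1 = 30 (n_1 = 5)
R_2 = 26.5 (n_2 = 4)
R_3 = 59.5 (n_3 = 5)
R_4 = 55 (n_4 = 4)
Step 3: H = 12/(N(N+1)) * sum(R_i^2/n_i) - 3(N+1)
     = 12/(18*19) * (30^2/5 + 26.5^2/4 + 59.5^2/5 + 55^2/4) - 3*19
     = 0.035088 * 1819.86 - 57
     = 6.854825.
Step 4: Ties present; correction factor C = 1 - 24/(18^3 - 18) = 0.995872. Corrected H = 6.854825 / 0.995872 = 6.883238.
Step 5: Under H0, H ~ chi^2(3); p-value = 0.075714.
Step 6: alpha = 0.05. fail to reject H0.

H = 6.8832, df = 3, p = 0.075714, fail to reject H0.


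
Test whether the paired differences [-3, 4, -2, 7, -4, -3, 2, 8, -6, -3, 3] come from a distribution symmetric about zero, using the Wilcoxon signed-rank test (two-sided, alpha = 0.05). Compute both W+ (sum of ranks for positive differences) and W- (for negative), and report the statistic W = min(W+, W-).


Step 1: Drop any zero differences (none here) and take |d_i|.
|d| = [3, 4, 2, 7, 4, 3, 2, 8, 6, 3, 3]
Step 2: Midrank |d_i| (ties get averaged ranks).
ranks: |3|->4.5, |4|->7.5, |2|->1.5, |7|->10, |4|->7.5, |3|->4.5, |2|->1.5, |8|->11, |6|->9, |3|->4.5, |3|->4.5
Step 3: Attach original signs; sum ranks with positive sign and with negative sign.
W+ = 7.5 + 10 + 1.5 + 11 + 4.5 = 34.5
W- = 4.5 + 1.5 + 7.5 + 4.5 + 9 + 4.5 = 31.5
(Check: W+ + W- = 66 should equal n(n+1)/2 = 66.)
Step 4: Test statistic W = min(W+, W-) = 31.5.
Step 5: Ties in |d|, so use the tie-corrected normal approximation.
        E[W] = n(n+1)/4 = 11*12/4 = 33.
        Tie groups: |d|=2 (t=2), |d|=3 (t=4), |d|=4 (t=2); sum(t^3 - t) = 72.
        Var[W] = n(n+1)(2n+1)/24 - sum(t^3-t)/48 = 3036/24 - 72/48 = 125.
        z = (W - E[W]) / sqrt(Var[W]) = (31.5 - 33) / 11.1803 = -0.1342.
        Two-sided p = 2*Phi(z) = 0.893273.
Step 6: alpha = 0.05. fail to reject H0.

W+ = 34.5, W- = 31.5, W = min = 31.5, p = 0.893273, fail to reject H0.


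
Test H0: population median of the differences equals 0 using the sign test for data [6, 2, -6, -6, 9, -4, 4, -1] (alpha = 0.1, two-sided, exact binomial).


Step 1: Discard zero differences. Original n = 8; n_eff = number of nonzero differences = 8.
Nonzero differences (with sign): +6, +2, -6, -6, +9, -4, +4, -1
Step 2: Count signs: positive = 4, negative = 4.
Step 3: Under H0: P(positive) = 0.5, so the number of positives S ~ Bin(8, 0.5).
Step 4: Two-sided exact p-value = sum of Bin(8,0.5) probabilities at or below the observed probability = 1.000000.
Step 5: alpha = 0.1. fail to reject H0.

n_eff = 8, pos = 4, neg = 4, p = 1.000000, fail to reject H0.


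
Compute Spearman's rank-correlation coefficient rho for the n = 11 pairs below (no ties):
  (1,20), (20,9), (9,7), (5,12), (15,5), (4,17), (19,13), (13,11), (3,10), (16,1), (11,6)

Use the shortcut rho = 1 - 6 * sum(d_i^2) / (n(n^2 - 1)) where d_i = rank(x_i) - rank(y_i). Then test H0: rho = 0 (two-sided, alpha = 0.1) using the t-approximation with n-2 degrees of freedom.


Step 1: Rank x and y separately (midranks; no ties here).
rank(x): 1->1, 20->11, 9->5, 5->4, 15->8, 4->3, 19->10, 13->7, 3->2, 16->9, 11->6
rank(y): 20->11, 9->5, 7->4, 12->8, 5->2, 17->10, 13->9, 11->7, 10->6, 1->1, 6->3
Step 2: d_i = R_x(i) - R_y(i); compute d_i^2.
  (1-11)^2=100, (11-5)^2=36, (5-4)^2=1, (4-8)^2=16, (8-2)^2=36, (3-10)^2=49, (10-9)^2=1, (7-7)^2=0, (2-6)^2=16, (9-1)^2=64, (6-3)^2=9
sum(d^2) = 328.
Step 3: rho = 1 - 6*328 / (11*(11^2 - 1)) = 1 - 1968/1320 = -0.490909.
Step 4: Under H0, t = rho * sqrt((n-2)/(1-rho^2)) = -1.6904 ~ t(9).
Step 5: Two-sided p-value from the t-distribution with 9 df = 0.125204.
Step 6: alpha = 0.1. fail to reject H0.

rho = -0.4909, p = 0.125204, fail to reject H0 at alpha = 0.1.


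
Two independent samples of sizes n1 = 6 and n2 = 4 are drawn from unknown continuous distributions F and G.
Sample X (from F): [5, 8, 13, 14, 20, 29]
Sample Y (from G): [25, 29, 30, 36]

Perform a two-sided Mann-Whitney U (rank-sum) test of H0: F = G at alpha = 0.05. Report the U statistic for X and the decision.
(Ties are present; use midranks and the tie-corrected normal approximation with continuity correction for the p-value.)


Step 1: Combine and sort all 10 observations; assign midranks.
sorted (value, group): (5,X), (8,X), (13,X), (14,X), (20,X), (25,Y), (29,X), (29,Y), (30,Y), (36,Y)
ranks: 5->1, 8->2, 13->3, 14->4, 20->5, 25->6, 29->7.5, 29->7.5, 30->9, 36->10
Step 2: Rank sum for X: R1 = 1 + 2 + 3 + 4 + 5 + 7.5 = 22.5.
Step 3: U_X = R1 - n1(n1+1)/2 = 22.5 - 6*7/2 = 22.5 - 21 = 1.5.
       U_Y = n1*n2 - U_X = 24 - 1.5 = 22.5.
Step 4: Ties are present, so use the tie-corrected normal approximation (with continuity correction) for the p-value.
Step 5: p-value = 0.032476; compare to alpha = 0.05. reject H0.

U_X = 1.5, p = 0.032476, reject H0 at alpha = 0.05.


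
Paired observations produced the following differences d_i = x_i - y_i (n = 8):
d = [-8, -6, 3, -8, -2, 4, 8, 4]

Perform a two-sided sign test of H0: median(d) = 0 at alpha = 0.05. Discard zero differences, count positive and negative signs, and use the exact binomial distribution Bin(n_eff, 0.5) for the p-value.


Step 1: Discard zero differences. Original n = 8; n_eff = number of nonzero differences = 8.
Nonzero differences (with sign): -8, -6, +3, -8, -2, +4, +8, +4
Step 2: Count signs: positive = 4, negative = 4.
Step 3: Under H0: P(positive) = 0.5, so the number of positives S ~ Bin(8, 0.5).
Step 4: Two-sided exact p-value = sum of Bin(8,0.5) probabilities at or below the observed probability = 1.000000.
Step 5: alpha = 0.05. fail to reject H0.

n_eff = 8, pos = 4, neg = 4, p = 1.000000, fail to reject H0.


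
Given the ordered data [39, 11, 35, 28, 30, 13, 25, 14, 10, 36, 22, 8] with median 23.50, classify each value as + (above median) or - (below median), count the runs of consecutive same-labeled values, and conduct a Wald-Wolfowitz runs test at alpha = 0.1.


Step 1: Compute median = 23.50; label A = above, B = below.
Labels in order: ABAAABABBABB  (n_A = 6, n_B = 6)
Step 2: Count runs R = 8.
Step 3: Under H0 (random ordering), E[R] = 2*n_A*n_B/(n_A+n_B) + 1 = 2*6*6/12 + 1 = 7.0000.
        Var[R] = 2*n_A*n_B*(2*n_A*n_B - n_A - n_B) / ((n_A+n_B)^2 * (n_A+n_B-1)) = 4320/1584 = 2.7273.
        SD[R] = 1.6514.
Step 4: Continuity-corrected z = (R - 0.5 - E[R]) / SD[R] = (8 - 0.5 - 7.0000) / 1.6514 = 0.3028.
Step 5: Two-sided p-value via normal approximation = 2*(1 - Phi(|z|)) = 0.762069.
Step 6: alpha = 0.1. fail to reject H0.

R = 8, z = 0.3028, p = 0.762069, fail to reject H0.


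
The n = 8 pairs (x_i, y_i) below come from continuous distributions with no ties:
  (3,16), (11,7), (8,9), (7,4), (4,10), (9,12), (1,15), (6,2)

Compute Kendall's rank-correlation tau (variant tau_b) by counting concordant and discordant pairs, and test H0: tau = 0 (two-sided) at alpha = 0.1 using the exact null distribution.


Step 1: Enumerate the 28 unordered pairs (i,j) with i<j and classify each by sign(x_j-x_i) * sign(y_j-y_i).
  (1,2):dx=+8,dy=-9->D; (1,3):dx=+5,dy=-7->D; (1,4):dx=+4,dy=-12->D; (1,5):dx=+1,dy=-6->D
  (1,6):dx=+6,dy=-4->D; (1,7):dx=-2,dy=-1->C; (1,8):dx=+3,dy=-14->D; (2,3):dx=-3,dy=+2->D
  (2,4):dx=-4,dy=-3->C; (2,5):dx=-7,dy=+3->D; (2,6):dx=-2,dy=+5->D; (2,7):dx=-10,dy=+8->D
  (2,8):dx=-5,dy=-5->C; (3,4):dx=-1,dy=-5->C; (3,5):dx=-4,dy=+1->D; (3,6):dx=+1,dy=+3->C
  (3,7):dx=-7,dy=+6->D; (3,8):dx=-2,dy=-7->C; (4,5):dx=-3,dy=+6->D; (4,6):dx=+2,dy=+8->C
  (4,7):dx=-6,dy=+11->D; (4,8):dx=-1,dy=-2->C; (5,6):dx=+5,dy=+2->C; (5,7):dx=-3,dy=+5->D
  (5,8):dx=+2,dy=-8->D; (6,7):dx=-8,dy=+3->D; (6,8):dx=-3,dy=-10->C; (7,8):dx=+5,dy=-13->D
Step 2: C = 10, D = 18, total pairs = 28.
Step 3: tau = (C - D)/(n(n-1)/2) = (10 - 18)/28 = -0.285714.
Step 4: Exact two-sided p-value (enumerate n! = 40320 permutations of y under H0): p = 0.398760.
Step 5: alpha = 0.1. fail to reject H0.

tau_b = -0.2857 (C=10, D=18), p = 0.398760, fail to reject H0.
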